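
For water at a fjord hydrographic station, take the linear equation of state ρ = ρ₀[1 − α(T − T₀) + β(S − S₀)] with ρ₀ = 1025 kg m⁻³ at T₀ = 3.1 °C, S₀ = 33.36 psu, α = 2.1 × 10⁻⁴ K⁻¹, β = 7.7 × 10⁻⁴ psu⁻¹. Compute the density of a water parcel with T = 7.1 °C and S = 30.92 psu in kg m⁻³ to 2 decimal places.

1022.21 kg m⁻³

T − T₀ = +4.0 K, S − S₀ = -2.44 psu.
Bracket = 1 − α·(+4.0) + β·(-2.44) = 1 + (-2.7188 × 10⁻³) = 0.9972812.
ρ = 1025 × 0.9972812 = 1022.21 kg m⁻³.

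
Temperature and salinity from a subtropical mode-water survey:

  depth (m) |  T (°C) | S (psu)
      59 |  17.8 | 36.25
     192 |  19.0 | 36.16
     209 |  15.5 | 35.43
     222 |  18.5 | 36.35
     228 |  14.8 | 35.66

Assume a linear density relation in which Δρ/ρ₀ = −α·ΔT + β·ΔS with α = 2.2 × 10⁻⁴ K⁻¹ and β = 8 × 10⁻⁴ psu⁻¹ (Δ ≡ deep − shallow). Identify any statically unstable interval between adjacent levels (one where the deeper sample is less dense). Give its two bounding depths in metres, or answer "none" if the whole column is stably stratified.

Evaluate Δρ/ρ₀ = −αΔT + βΔS across each adjacent pair:
  59–192 m: −αΔT+βΔS = −(2.2 × 10⁻⁴)(+1.2)+(8 × 10⁻⁴)(-0.09) = -3.4 × 10⁻⁴ → UNSTABLE
  192–209 m: −αΔT+βΔS = −(2.2 × 10⁻⁴)(-3.5)+(8 × 10⁻⁴)(-0.73) = 1.9 × 10⁻⁴ → stable
  209–222 m: −αΔT+βΔS = −(2.2 × 10⁻⁴)(+3.0)+(8 × 10⁻⁴)(+0.92) = 7.6 × 10⁻⁵ → stable
  222–228 m: −αΔT+βΔS = −(2.2 × 10⁻⁴)(-3.7)+(8 × 10⁻⁴)(-0.69) = 2.6 × 10⁻⁴ → stable
The 59–192 m interval has Δρ < 0: lighter water underlies denser water.

59–192 m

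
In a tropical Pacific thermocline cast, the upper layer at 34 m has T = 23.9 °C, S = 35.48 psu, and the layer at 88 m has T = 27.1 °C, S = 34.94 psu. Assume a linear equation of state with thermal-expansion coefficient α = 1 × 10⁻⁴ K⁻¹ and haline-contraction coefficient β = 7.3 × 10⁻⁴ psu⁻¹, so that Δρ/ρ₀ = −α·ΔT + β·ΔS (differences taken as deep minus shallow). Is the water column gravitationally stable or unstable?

unstable

ΔT = 27.1 − 23.9 = +3.2 K and ΔS = 34.94 − 35.48 = -0.54 psu (deep − shallow).
−αΔT = -3.20 × 10⁻⁴; βΔS = -3.942 × 10⁻⁴; sum Δρ/ρ₀ = -7.142 × 10⁻⁴.
Δρ/ρ₀ < 0, so Δρ < 0: deeper water is lighter → statically unstable; the column would overturn.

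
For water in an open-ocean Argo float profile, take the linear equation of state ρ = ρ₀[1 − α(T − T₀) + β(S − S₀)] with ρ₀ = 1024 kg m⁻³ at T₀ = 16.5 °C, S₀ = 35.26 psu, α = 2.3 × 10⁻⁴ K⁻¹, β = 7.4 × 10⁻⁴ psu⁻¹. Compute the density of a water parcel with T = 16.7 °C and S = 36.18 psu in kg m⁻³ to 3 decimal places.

1024.650 kg m⁻³

T − T₀ = +0.2 K, S − S₀ = +0.92 psu.
Bracket = 1 − α·(+0.2) + β·(+0.92) = 1 + (6.348 × 10⁻⁴) = 1.0006348.
ρ = 1024 × 1.0006348 = 1024.650 kg m⁻³.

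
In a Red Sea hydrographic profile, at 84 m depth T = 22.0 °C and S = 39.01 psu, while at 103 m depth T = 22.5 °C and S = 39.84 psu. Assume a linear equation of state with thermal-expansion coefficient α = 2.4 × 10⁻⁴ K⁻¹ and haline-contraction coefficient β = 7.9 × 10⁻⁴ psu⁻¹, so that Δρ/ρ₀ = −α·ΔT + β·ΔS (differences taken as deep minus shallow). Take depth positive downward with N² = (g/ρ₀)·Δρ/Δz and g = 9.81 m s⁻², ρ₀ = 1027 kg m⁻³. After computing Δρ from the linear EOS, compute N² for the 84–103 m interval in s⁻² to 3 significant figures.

ΔT = +0.5 K, ΔS = +0.83 psu (deep − shallow).
Δρ/ρ₀ = −αΔT + βΔS = -1.20 × 10⁻⁴ + 6.557 × 10⁻⁴ = 5.357 × 10⁻⁴, so Δρ ≈ 0.5502 kg m⁻³.
N² = (g/ρ₀)·Δρ/Δz = g·(Δρ/ρ₀)/Δz = 9.81 × 5.357 × 10⁻⁴ / 19 = 2.7659 × 10⁻⁴ s⁻² ≈ 2.77 × 10⁻⁴ s⁻².

2.77 × 10⁻⁴ s⁻²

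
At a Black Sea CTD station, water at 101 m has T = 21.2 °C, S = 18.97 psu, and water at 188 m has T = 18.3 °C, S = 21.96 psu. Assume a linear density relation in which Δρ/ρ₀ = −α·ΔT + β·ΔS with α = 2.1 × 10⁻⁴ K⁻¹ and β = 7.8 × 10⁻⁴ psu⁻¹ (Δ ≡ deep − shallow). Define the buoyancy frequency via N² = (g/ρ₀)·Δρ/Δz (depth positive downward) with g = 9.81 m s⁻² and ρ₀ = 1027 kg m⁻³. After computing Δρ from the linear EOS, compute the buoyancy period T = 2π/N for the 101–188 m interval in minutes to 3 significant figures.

ΔT = -2.9 K, ΔS = +2.99 psu (deep − shallow).
Δρ/ρ₀ = −αΔT + βΔS = 6.09 × 10⁻⁴ + 2.3322 × 10⁻³ = 2.9412 × 10⁻³, so Δρ ≈ 3.021 kg m⁻³.
N² = (g/ρ₀)·Δρ/Δz = g·(Δρ/ρ₀)/Δz = 9.81 × 2.9412 × 10⁻³ / 87 = 3.3165 × 10⁻⁴ s⁻².
N = √(3.3165 × 10⁻⁴) = 0.018211 rad s⁻¹ → T = 2π/N = 345.02 s = 5.7503 min ≈ 5.75 min.

5.75 min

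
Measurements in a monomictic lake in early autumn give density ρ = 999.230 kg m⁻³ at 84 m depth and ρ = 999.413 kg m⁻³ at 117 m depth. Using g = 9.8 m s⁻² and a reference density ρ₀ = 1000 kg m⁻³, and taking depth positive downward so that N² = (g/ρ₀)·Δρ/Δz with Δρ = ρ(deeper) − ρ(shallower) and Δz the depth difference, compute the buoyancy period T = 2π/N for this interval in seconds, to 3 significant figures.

Δρ = 999.413 − 999.230 = 0.183 kg m⁻³ over Δz = 117 − 84 = 33 m.
N² = (9.8/1000) × (0.183/33) = 5.4345 × 10⁻⁵ s⁻².
N = √(5.4345 × 10⁻⁵) = 7.3719 × 10⁻³ rad s⁻¹, so T = 2π/N = 852.32 s ≈ 852 s.

852 s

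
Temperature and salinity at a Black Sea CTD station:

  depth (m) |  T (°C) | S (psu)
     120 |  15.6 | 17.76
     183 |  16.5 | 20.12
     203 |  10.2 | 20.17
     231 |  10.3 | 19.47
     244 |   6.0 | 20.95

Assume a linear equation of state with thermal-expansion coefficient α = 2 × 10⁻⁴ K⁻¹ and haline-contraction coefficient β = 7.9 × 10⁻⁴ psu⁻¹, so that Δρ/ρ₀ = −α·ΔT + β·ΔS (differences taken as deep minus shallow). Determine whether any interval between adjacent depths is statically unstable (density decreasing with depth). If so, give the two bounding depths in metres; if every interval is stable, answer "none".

203–231 m

Evaluate Δρ/ρ₀ = −αΔT + βΔS across each adjacent pair:
  120–183 m: −αΔT+βΔS = −(2 × 10⁻⁴)(+0.9)+(7.9 × 10⁻⁴)(+2.36) = 1.7 × 10⁻³ → stable
  183–203 m: −αΔT+βΔS = −(2 × 10⁻⁴)(-6.3)+(7.9 × 10⁻⁴)(+0.05) = 1.3 × 10⁻³ → stable
  203–231 m: −αΔT+βΔS = −(2 × 10⁻⁴)(+0.1)+(7.9 × 10⁻⁴)(-0.70) = -5.7 × 10⁻⁴ → UNSTABLE
  231–244 m: −αΔT+βΔS = −(2 × 10⁻⁴)(-4.3)+(7.9 × 10⁻⁴)(+1.48) = 2.0 × 10⁻³ → stable
The 203–231 m interval has Δρ < 0: lighter water underlies denser water.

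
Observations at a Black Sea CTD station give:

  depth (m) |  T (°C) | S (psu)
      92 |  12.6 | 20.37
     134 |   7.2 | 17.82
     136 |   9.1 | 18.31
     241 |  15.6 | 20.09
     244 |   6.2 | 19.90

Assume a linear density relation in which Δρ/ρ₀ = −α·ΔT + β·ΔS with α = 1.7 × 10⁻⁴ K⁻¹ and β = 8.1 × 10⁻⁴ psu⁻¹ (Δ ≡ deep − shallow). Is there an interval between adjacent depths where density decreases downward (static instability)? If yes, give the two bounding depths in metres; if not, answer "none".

92–134 m

Evaluate Δρ/ρ₀ = −αΔT + βΔS across each adjacent pair:
  92–134 m: −αΔT+βΔS = −(1.7 × 10⁻⁴)(-5.4)+(8.1 × 10⁻⁴)(-2.55) = -1.1 × 10⁻³ → UNSTABLE
  134–136 m: −αΔT+βΔS = −(1.7 × 10⁻⁴)(+1.9)+(8.1 × 10⁻⁴)(+0.49) = 7.4 × 10⁻⁵ → stable
  136–241 m: −αΔT+βΔS = −(1.7 × 10⁻⁴)(+6.5)+(8.1 × 10⁻⁴)(+1.78) = 3.4 × 10⁻⁴ → stable
  241–244 m: −αΔT+βΔS = −(1.7 × 10⁻⁴)(-9.4)+(8.1 × 10⁻⁴)(-0.19) = 1.4 × 10⁻³ → stable
The 92–134 m interval has Δρ < 0: lighter water underlies denser water.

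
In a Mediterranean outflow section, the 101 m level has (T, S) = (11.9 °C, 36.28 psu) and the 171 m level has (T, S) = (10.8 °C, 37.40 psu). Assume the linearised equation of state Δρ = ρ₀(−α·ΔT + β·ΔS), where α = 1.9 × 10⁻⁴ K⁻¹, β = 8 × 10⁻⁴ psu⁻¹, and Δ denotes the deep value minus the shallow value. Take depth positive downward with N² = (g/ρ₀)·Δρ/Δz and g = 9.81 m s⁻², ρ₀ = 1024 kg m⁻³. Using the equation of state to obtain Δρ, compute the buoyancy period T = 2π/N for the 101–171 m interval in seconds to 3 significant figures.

ΔT = -1.1 K, ΔS = +1.12 psu (deep − shallow).
Δρ/ρ₀ = −αΔT + βΔS = 2.09 × 10⁻⁴ + 8.96 × 10⁻⁴ = 1.105 × 10⁻³, so Δρ ≈ 1.132 kg m⁻³.
N² = (g/ρ₀)·Δρ/Δz = g·(Δρ/ρ₀)/Δz = 9.81 × 1.105 × 10⁻³ / 70 = 1.5486 × 10⁻⁴ s⁻².
N = √(1.5486 × 10⁻⁴) = 0.012444 rad s⁻¹ → T = 2π/N = 504.92 s ≈ 505 s.

505 s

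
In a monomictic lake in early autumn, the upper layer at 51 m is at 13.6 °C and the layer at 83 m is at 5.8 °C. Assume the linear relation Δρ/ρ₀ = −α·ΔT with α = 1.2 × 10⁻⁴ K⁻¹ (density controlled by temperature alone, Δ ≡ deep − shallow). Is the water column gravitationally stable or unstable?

stable

ΔT = 5.8 − 13.6 = -7.8 K, so Δρ/ρ₀ = −αΔT = 9.36 × 10⁻⁴.
Δρ/ρ₀ > 0, so Δρ > 0: deeper water is denser → statically stable.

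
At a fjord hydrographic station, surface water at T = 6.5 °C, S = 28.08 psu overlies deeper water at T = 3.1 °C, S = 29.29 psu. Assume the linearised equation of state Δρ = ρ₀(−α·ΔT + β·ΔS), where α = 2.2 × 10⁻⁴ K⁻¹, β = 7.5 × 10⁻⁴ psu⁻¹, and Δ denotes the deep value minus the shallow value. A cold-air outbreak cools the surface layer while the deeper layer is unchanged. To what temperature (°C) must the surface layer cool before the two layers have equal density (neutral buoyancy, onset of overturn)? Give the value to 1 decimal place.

-1.0 °C

Neutral buoyancy requires Δρ = 0, i.e. −α(T_deep − T_surf′) + β(S_deep − S_surf) = 0.
T_surf′ = T_deep − (β/α)·ΔS = 3.1 − (7.5 × 10⁻⁴/2.2 × 10⁻⁴)·(+1.21) = -1.025 °C.
Cooling required: 6.5 − (-1.025) = 7.525 °C.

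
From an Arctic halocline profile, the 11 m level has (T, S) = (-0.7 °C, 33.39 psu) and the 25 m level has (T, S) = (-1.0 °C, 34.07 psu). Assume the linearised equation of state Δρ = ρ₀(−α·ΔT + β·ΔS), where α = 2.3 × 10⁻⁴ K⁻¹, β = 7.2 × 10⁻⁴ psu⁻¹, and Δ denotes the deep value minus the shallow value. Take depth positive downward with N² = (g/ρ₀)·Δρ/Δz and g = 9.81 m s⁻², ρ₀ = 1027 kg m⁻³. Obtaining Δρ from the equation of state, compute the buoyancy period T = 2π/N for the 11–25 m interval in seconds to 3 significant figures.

ΔT = -0.3 K, ΔS = +0.68 psu (deep − shallow).
Δρ/ρ₀ = −αΔT + βΔS = 6.90 × 10⁻⁵ + 4.896 × 10⁻⁴ = 5.586 × 10⁻⁴, so Δρ ≈ 0.5737 kg m⁻³.
N² = (g/ρ₀)·Δρ/Δz = g·(Δρ/ρ₀)/Δz = 9.81 × 5.586 × 10⁻⁴ / 14 = 3.9142 × 10⁻⁴ s⁻².
N = √(3.9142 × 10⁻⁴) = 0.019784 rad s⁻¹ → T = 2π/N = 317.59 s ≈ 318 s.

318 s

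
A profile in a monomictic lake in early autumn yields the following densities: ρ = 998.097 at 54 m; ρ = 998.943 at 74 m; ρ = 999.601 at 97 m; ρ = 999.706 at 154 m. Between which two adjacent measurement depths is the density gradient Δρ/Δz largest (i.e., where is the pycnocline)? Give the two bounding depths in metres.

54–74 m

Compute the density gradient over each adjacent pair:
  54–74 m: Δρ/Δz = 0.846/20 = 0.042 kg m⁻⁴
  74–97 m: Δρ/Δz = 0.658/23 = 0.029 kg m⁻⁴
  97–154 m: Δρ/Δz = 0.105/57 = 1.8 × 10⁻³ kg m⁻⁴
The largest gradient is in the 54–74 m interval — the pycnocline.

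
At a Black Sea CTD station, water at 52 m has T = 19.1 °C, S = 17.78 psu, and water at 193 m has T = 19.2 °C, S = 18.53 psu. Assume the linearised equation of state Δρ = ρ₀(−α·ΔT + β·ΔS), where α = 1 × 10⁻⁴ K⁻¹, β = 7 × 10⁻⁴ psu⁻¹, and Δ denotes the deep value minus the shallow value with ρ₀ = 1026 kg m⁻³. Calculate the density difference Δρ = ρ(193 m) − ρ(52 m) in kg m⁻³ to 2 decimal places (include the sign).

+0.53 kg m⁻³

ΔT = +0.1 K, ΔS = +0.75 psu (deep − shallow).
Δρ/ρ₀ = −(1 × 10⁻⁴)(+0.1) + (7 × 10⁻⁴)(+0.75) = 5.15 × 10⁻⁴.
Δρ = 1026 × (5.15 × 10⁻⁴) = +0.53 kg m⁻³.
Positive Δρ: denser below, stable.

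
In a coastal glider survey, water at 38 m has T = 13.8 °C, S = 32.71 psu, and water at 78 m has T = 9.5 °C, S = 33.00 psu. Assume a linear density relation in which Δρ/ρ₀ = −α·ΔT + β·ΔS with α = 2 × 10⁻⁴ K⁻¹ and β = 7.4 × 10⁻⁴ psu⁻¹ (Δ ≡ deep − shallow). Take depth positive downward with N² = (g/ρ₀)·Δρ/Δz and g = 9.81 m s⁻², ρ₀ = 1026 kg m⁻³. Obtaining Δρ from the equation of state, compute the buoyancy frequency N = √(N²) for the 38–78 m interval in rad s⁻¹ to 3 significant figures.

0.0162 rad s⁻¹

ΔT = -4.3 K, ΔS = +0.29 psu (deep − shallow).
Δρ/ρ₀ = −αΔT + βΔS = 8.60 × 10⁻⁴ + 2.146 × 10⁻⁴ = 1.0746 × 10⁻³, so Δρ ≈ 1.103 kg m⁻³.
N² = (g/ρ₀)·Δρ/Δz = g·(Δρ/ρ₀)/Δz = 9.81 × 1.0746 × 10⁻³ / 40 = 2.6355 × 10⁻⁴ s⁻².
N = √(2.6355 × 10⁻⁴) = 0.016234 rad s⁻¹ ≈ 0.0162 rad s⁻¹.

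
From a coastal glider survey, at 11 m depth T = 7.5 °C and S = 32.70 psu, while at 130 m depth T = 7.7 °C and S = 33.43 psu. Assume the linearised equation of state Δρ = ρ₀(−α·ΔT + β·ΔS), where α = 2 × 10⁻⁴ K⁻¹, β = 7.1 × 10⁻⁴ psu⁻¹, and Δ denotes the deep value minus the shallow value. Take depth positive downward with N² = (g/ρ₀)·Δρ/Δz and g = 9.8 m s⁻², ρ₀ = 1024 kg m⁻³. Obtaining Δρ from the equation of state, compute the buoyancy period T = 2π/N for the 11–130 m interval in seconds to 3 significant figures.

ΔT = +0.2 K, ΔS = +0.73 psu (deep − shallow).
Δρ/ρ₀ = −αΔT + βΔS = -4.00 × 10⁻⁵ + 5.183 × 10⁻⁴ = 4.783 × 10⁻⁴, so Δρ ≈ 0.4898 kg m⁻³.
N² = (g/ρ₀)·Δρ/Δz = g·(Δρ/ρ₀)/Δz = 9.8 × 4.783 × 10⁻⁴ / 119 = 3.9389 × 10⁻⁵ s⁻².
N = √(3.9389 × 10⁻⁵) = 6.2761 × 10⁻³ rad s⁻¹ → T = 2π/N = 1.0011 × 10³ s ≈ 1.00 × 10³ s.

1.00 × 10³ s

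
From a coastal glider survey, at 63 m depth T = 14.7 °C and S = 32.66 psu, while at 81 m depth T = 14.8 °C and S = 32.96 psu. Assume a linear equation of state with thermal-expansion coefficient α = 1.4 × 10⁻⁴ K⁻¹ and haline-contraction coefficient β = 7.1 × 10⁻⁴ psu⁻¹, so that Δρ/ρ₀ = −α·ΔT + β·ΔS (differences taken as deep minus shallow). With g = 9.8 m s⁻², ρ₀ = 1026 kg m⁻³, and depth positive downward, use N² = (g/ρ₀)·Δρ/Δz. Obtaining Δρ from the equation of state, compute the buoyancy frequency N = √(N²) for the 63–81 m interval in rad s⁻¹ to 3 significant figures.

ΔT = +0.1 K, ΔS = +0.30 psu (deep − shallow).
Δρ/ρ₀ = −αΔT + βΔS = -1.40 × 10⁻⁵ + 2.13 × 10⁻⁴ = 1.99 × 10⁻⁴, so Δρ ≈ 0.2042 kg m⁻³.
N² = (g/ρ₀)·Δρ/Δz = g·(Δρ/ρ₀)/Δz = 9.8 × 1.99 × 10⁻⁴ / 18 = 1.0834 × 10⁻⁴ s⁻².
N = √(1.0834 × 10⁻⁴) = 0.010409 rad s⁻¹ ≈ 0.0104 rad s⁻¹.

0.0104 rad s⁻¹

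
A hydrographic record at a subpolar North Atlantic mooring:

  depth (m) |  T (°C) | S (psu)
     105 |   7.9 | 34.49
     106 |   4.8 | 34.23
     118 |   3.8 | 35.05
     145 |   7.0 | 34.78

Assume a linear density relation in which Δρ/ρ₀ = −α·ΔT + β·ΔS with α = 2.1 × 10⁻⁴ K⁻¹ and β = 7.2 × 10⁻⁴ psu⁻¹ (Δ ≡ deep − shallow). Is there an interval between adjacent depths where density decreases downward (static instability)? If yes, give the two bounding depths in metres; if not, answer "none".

118–145 m

Evaluate Δρ/ρ₀ = −αΔT + βΔS across each adjacent pair:
  105–106 m: −αΔT+βΔS = −(2.1 × 10⁻⁴)(-3.1)+(7.2 × 10⁻⁴)(-0.26) = 4.6 × 10⁻⁴ → stable
  106–118 m: −αΔT+βΔS = −(2.1 × 10⁻⁴)(-1.0)+(7.2 × 10⁻⁴)(+0.82) = 8.0 × 10⁻⁴ → stable
  118–145 m: −αΔT+βΔS = −(2.1 × 10⁻⁴)(+3.2)+(7.2 × 10⁻⁴)(-0.27) = -8.7 × 10⁻⁴ → UNSTABLE
The 118–145 m interval has Δρ < 0: lighter water underlies denser water.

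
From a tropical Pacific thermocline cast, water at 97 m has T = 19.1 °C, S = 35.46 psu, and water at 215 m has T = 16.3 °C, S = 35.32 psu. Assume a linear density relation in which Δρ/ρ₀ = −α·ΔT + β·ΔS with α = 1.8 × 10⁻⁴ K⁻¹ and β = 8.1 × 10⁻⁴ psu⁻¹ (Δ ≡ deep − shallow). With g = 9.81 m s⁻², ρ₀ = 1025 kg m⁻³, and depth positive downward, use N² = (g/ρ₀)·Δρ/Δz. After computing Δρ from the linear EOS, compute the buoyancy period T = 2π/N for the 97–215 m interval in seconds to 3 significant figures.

ΔT = -2.8 K, ΔS = -0.14 psu (deep − shallow).
Δρ/ρ₀ = −αΔT + βΔS = 5.04 × 10⁻⁴ − 1.134 × 10⁻⁴ = 3.906 × 10⁻⁴, so Δρ ≈ 0.4004 kg m⁻³.
N² = (g/ρ₀)·Δρ/Δz = g·(Δρ/ρ₀)/Δz = 9.81 × 3.906 × 10⁻⁴ / 118 = 3.2473 × 10⁻⁵ s⁻².
N = √(3.2473 × 10⁻⁵) = 5.6985 × 10⁻³ rad s⁻¹ → T = 2π/N = 1.1026 × 10³ s ≈ 1.10 × 10³ s.

1.10 × 10³ s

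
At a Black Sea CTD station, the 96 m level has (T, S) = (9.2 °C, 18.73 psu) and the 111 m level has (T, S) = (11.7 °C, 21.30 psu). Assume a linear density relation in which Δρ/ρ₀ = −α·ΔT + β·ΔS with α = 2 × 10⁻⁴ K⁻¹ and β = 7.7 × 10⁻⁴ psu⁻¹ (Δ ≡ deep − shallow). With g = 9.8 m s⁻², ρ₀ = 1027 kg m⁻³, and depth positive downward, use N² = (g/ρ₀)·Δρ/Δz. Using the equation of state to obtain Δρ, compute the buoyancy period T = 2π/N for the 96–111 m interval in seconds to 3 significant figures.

202 s

ΔT = +2.5 K, ΔS = +2.57 psu (deep − shallow).
Δρ/ρ₀ = −αΔT + βΔS = -5.00 × 10⁻⁴ + 1.9789 × 10⁻³ = 1.4789 × 10⁻³, so Δρ ≈ 1.519 kg m⁻³.
N² = (g/ρ₀)·Δρ/Δz = g·(Δρ/ρ₀)/Δz = 9.8 × 1.4789 × 10⁻³ / 15 = 9.6621 × 10⁻⁴ s⁻².
N = √(9.6621 × 10⁻⁴) = 0.031084 rad s⁻¹ → T = 2π/N = 202.14 s ≈ 202 s.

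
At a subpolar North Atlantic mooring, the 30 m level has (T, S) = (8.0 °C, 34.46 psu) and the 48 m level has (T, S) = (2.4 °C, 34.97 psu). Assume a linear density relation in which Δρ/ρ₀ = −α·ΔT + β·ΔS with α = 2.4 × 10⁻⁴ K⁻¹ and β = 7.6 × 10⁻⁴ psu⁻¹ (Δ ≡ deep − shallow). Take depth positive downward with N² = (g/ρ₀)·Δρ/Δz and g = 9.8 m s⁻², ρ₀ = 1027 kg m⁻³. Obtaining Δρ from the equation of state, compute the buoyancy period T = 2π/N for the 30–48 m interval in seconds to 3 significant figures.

205 s

ΔT = -5.6 K, ΔS = +0.51 psu (deep − shallow).
Δρ/ρ₀ = −αΔT + βΔS = 1.344 × 10⁻³ + 3.876 × 10⁻⁴ = 1.7316 × 10⁻³, so Δρ ≈ 1.778 kg m⁻³.
N² = (g/ρ₀)·Δρ/Δz = g·(Δρ/ρ₀)/Δz = 9.8 × 1.7316 × 10⁻³ / 18 = 9.4276 × 10⁻⁴ s⁻².
N = √(9.4276 × 10⁻⁴) = 0.030704 rad s⁻¹ → T = 2π/N = 204.64 s ≈ 205 s.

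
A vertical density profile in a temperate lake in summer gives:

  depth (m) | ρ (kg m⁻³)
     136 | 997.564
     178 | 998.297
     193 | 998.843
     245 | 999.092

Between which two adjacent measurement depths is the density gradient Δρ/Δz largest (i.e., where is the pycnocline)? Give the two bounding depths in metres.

Compute the density gradient over each adjacent pair:
  136–178 m: Δρ/Δz = 0.733/42 = 0.017 kg m⁻⁴
  178–193 m: Δρ/Δz = 0.546/15 = 0.036 kg m⁻⁴
  193–245 m: Δρ/Δz = 0.249/52 = 4.8 × 10⁻³ kg m⁻⁴
The largest gradient is in the 178–193 m interval — the pycnocline.

178–193 m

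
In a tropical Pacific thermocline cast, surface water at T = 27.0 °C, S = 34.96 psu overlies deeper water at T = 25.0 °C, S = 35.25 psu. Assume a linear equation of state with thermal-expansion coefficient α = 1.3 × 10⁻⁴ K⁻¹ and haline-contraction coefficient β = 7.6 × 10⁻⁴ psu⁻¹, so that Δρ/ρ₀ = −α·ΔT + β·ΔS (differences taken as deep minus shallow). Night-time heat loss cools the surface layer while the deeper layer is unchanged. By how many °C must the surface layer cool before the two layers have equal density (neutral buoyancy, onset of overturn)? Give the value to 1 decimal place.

3.7 °C

Neutral buoyancy requires Δρ = 0, i.e. −α(T_deep − T_surf′) + β(S_deep − S_surf) = 0.
T_surf′ = T_deep − (β/α)·ΔS = 25.0 − (7.6 × 10⁻⁴/1.3 × 10⁻⁴)·(+0.29) = 23.305 °C.
Cooling required: 27.0 − (23.305) = 3.695 °C.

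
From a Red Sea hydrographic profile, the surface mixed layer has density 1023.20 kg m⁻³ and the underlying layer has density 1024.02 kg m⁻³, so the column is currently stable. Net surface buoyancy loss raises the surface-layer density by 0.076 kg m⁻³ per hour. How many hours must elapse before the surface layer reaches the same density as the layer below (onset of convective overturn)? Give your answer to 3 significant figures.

10.8 hours

Density deficit of the surface layer: 1024.02 − 1023.20 = 0.82 kg m⁻³.
Required change = 0.82 / 0.076 = 10.8 hours.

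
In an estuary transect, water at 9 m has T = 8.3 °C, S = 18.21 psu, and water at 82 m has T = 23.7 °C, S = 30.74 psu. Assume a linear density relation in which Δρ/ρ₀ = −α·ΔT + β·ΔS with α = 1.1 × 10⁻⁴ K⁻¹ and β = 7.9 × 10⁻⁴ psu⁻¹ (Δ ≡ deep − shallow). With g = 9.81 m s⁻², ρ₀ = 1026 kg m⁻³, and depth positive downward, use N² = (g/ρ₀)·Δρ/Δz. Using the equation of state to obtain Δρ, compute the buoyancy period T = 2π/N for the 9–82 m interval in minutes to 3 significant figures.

ΔT = +15.4 K, ΔS = +12.53 psu (deep − shallow).
Δρ/ρ₀ = −αΔT + βΔS = -1.694 × 10⁻³ + 9.8987 × 10⁻³ = 8.2047 × 10⁻³, so Δρ ≈ 8.418 kg m⁻³.
N² = (g/ρ₀)·Δρ/Δz = g·(Δρ/ρ₀)/Δz = 9.81 × 8.2047 × 10⁻³ / 73 = 1.1026 × 10⁻³ s⁻².
N = √(1.1026 × 10⁻³) = 0.033205 rad s⁻¹ → T = 2π/N = 189.22 s = 3.1537 min ≈ 3.15 min.

3.15 min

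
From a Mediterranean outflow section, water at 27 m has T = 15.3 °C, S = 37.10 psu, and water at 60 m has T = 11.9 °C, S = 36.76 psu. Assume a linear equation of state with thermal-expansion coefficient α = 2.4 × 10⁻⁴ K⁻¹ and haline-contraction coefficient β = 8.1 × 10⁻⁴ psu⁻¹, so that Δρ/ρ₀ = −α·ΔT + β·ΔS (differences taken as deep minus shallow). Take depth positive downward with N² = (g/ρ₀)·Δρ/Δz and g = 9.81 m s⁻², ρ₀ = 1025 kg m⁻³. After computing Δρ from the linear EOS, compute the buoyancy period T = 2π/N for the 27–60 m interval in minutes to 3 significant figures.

ΔT = -3.4 K, ΔS = -0.34 psu (deep − shallow).
Δρ/ρ₀ = −αΔT + βΔS = 8.16 × 10⁻⁴ − 2.754 × 10⁻⁴ = 5.406 × 10⁻⁴, so Δρ ≈ 0.5541 kg m⁻³.
N² = (g/ρ₀)·Δρ/Δz = g·(Δρ/ρ₀)/Δz = 9.81 × 5.406 × 10⁻⁴ / 33 = 1.6071 × 10⁻⁴ s⁻².
N = √(1.6071 × 10⁻⁴) = 0.012677 rad s⁻¹ → T = 2π/N = 495.64 s = 8.2607 min ≈ 8.26 min.

8.26 min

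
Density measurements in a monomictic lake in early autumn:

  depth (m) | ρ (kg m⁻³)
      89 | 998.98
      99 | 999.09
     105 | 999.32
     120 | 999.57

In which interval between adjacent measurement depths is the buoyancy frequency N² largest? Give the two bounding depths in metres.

99–105 m

Compute the density gradient over each adjacent pair:
  89–99 m: Δρ/Δz = 0.11/10 = 0.011 kg m⁻⁴
  99–105 m: Δρ/Δz = 0.23/6 = 0.038 kg m⁻⁴
  105–120 m: Δρ/Δz = 0.25/15 = 0.017 kg m⁻⁴
The largest gradient is in the 99–105 m interval — the pycnocline.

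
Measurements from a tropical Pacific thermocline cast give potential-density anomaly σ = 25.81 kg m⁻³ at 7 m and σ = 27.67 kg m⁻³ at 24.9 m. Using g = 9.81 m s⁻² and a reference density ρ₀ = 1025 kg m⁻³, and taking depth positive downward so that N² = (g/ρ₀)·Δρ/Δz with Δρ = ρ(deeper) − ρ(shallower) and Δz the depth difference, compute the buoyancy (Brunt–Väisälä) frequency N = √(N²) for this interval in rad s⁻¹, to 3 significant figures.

0.0315 rad s⁻¹

Δρ = 1027.67 − 1025.81 = 1.86 kg m⁻³ over Δz = 24.9 − 7 = 17.9 m.
N² = (9.81/1025) × (1.86/17.9) = 9.9450 × 10⁻⁴ s⁻².
N = √(9.9450 × 10⁻⁴) = 0.031536 rad s⁻¹ ≈ 0.0315 rad s⁻¹.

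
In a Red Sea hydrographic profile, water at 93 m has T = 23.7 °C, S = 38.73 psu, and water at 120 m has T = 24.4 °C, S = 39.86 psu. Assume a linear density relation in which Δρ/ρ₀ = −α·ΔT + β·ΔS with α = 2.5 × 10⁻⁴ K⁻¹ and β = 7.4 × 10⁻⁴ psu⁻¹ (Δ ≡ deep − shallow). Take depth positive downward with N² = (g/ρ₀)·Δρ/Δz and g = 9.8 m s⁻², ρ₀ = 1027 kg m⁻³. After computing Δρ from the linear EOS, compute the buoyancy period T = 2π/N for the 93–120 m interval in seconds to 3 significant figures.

406 s

ΔT = +0.7 K, ΔS = +1.13 psu (deep − shallow).
Δρ/ρ₀ = −αΔT + βΔS = -1.75 × 10⁻⁴ + 8.362 × 10⁻⁴ = 6.612 × 10⁻⁴, so Δρ ≈ 0.6791 kg m⁻³.
N² = (g/ρ₀)·Δρ/Δz = g·(Δρ/ρ₀)/Δz = 9.8 × 6.612 × 10⁻⁴ / 27 = 2.3999 × 10⁻⁴ s⁻².
N = √(2.3999 × 10⁻⁴) = 0.015492 rad s⁻¹ → T = 2π/N = 405.58 s ≈ 406 s.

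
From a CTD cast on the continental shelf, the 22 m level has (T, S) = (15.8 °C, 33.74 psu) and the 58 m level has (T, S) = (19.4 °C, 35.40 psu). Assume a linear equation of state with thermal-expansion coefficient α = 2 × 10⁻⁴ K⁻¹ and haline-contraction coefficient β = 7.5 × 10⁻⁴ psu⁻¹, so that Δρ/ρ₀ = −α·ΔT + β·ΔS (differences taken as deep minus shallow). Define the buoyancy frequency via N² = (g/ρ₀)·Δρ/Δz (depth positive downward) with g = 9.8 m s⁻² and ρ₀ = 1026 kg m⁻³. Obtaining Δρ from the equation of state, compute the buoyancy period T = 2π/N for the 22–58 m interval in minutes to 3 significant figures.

8.76 min

ΔT = +3.6 K, ΔS = +1.66 psu (deep − shallow).
Δρ/ρ₀ = −αΔT + βΔS = -7.20 × 10⁻⁴ + 1.245 × 10⁻³ = 5.25 × 10⁻⁴, so Δρ ≈ 0.5386 kg m⁻³.
N² = (g/ρ₀)·Δρ/Δz = g·(Δρ/ρ₀)/Δz = 9.8 × 5.25 × 10⁻⁴ / 36 = 1.4292 × 10⁻⁴ s⁻².
N = √(1.4292 × 10⁻⁴) = 0.011955 rad s⁻¹ → T = 2π/N = 525.57 s = 8.7595 min ≈ 8.76 min.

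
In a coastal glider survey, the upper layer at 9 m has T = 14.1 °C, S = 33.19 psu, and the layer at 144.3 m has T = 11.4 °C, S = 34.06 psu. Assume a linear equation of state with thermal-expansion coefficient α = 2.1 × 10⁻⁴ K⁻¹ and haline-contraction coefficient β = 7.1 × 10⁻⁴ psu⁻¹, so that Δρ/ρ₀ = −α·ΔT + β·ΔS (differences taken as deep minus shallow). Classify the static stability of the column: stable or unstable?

stable

ΔT = 11.4 − 14.1 = -2.7 K and ΔS = 34.06 − 33.19 = +0.87 psu (deep − shallow).
−αΔT = 5.67 × 10⁻⁴; βΔS = 6.177 × 10⁻⁴; sum Δρ/ρ₀ = 1.1847 × 10⁻³.
Δρ/ρ₀ > 0, so Δρ > 0: deeper water is denser → statically stable.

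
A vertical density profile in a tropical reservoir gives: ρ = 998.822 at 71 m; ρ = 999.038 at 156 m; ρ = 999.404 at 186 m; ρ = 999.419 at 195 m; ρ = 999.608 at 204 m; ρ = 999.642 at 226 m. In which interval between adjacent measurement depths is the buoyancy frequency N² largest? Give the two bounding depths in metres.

Compute the density gradient over each adjacent pair:
  71–156 m: Δρ/Δz = 0.216/85 = 2.5 × 10⁻³ kg m⁻⁴
  156–186 m: Δρ/Δz = 0.366/30 = 0.012 kg m⁻⁴
  186–195 m: Δρ/Δz = 0.015/9 = 1.7 × 10⁻³ kg m⁻⁴
  195–204 m: Δρ/Δz = 0.189/9 = 0.021 kg m⁻⁴
  204–226 m: Δρ/Δz = 0.034/22 = 1.5 × 10⁻³ kg m⁻⁴
The largest gradient is in the 195–204 m interval — the pycnocline.

195–204 m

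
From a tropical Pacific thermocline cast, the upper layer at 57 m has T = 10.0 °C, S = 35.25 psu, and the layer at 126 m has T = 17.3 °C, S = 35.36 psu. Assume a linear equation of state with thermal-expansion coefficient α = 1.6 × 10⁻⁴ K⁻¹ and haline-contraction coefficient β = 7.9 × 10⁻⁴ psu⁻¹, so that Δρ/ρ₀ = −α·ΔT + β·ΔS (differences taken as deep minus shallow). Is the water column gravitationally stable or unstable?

ΔT = 17.3 − 10.0 = +7.3 K and ΔS = 35.36 − 35.25 = +0.11 psu (deep − shallow).
−αΔT = -1.168 × 10⁻³; βΔS = 8.69 × 10⁻⁵; sum Δρ/ρ₀ = -1.0811 × 10⁻³.
Δρ/ρ₀ < 0, so Δρ < 0: deeper water is lighter → statically unstable; the column would overturn.

unstable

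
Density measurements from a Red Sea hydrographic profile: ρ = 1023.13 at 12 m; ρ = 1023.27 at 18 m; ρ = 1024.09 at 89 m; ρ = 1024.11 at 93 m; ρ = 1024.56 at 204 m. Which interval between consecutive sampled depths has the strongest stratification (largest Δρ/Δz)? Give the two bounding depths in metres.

12–18 m

Compute the density gradient over each adjacent pair:
  12–18 m: Δρ/Δz = 0.14/6 = 0.023 kg m⁻⁴
  18–89 m: Δρ/Δz = 0.82/71 = 0.012 kg m⁻⁴
  89–93 m: Δρ/Δz = 0.02/4 = 5.0 × 10⁻³ kg m⁻⁴
  93–204 m: Δρ/Δz = 0.45/111 = 4.1 × 10⁻³ kg m⁻⁴
The largest gradient is in the 12–18 m interval — the pycnocline.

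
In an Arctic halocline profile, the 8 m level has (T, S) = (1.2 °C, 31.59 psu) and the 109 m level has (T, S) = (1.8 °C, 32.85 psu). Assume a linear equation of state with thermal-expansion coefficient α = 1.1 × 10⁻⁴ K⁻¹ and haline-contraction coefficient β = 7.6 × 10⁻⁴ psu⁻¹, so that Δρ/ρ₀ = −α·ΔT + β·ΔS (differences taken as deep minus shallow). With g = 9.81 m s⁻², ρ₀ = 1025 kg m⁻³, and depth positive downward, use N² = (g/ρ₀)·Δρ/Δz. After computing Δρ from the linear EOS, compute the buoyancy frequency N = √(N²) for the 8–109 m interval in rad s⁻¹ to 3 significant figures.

9.31 × 10⁻³ rad s⁻¹

ΔT = +0.6 K, ΔS = +1.26 psu (deep − shallow).
Δρ/ρ₀ = −αΔT + βΔS = -6.60 × 10⁻⁵ + 9.576 × 10⁻⁴ = 8.916 × 10⁻⁴, so Δρ ≈ 0.9139 kg m⁻³.
N² = (g/ρ₀)·Δρ/Δz = g·(Δρ/ρ₀)/Δz = 9.81 × 8.916 × 10⁻⁴ / 101 = 8.6600 × 10⁻⁵ s⁻².
N = √(8.6600 × 10⁻⁵) = 9.3059 × 10⁻³ rad s⁻¹ ≈ 9.31 × 10⁻³ rad s⁻¹.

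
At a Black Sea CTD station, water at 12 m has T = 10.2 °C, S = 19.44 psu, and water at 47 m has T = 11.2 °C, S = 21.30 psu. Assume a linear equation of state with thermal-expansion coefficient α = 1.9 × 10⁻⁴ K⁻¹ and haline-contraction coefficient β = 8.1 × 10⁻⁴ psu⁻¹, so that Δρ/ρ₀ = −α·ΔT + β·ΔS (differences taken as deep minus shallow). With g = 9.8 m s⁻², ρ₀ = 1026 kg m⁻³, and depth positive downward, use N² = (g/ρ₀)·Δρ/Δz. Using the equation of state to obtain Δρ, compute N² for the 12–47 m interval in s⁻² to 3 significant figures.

ΔT = +1.0 K, ΔS = +1.86 psu (deep − shallow).
Δρ/ρ₀ = −αΔT + βΔS = -1.90 × 10⁻⁴ + 1.5066 × 10⁻³ = 1.3166 × 10⁻³, so Δρ ≈ 1.351 kg m⁻³.
N² = (g/ρ₀)·Δρ/Δz = g·(Δρ/ρ₀)/Δz = 9.8 × 1.3166 × 10⁻³ / 35 = 3.6865 × 10⁻⁴ s⁻² ≈ 3.69 × 10⁻⁴ s⁻².

3.69 × 10⁻⁴ s⁻²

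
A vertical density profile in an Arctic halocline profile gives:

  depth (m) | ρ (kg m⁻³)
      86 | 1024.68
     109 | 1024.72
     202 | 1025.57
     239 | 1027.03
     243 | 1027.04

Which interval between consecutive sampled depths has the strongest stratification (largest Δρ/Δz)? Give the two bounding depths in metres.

202–239 m

Compute the density gradient over each adjacent pair:
  86–109 m: Δρ/Δz = 0.04/23 = 1.7 × 10⁻³ kg m⁻⁴
  109–202 m: Δρ/Δz = 0.85/93 = 9.1 × 10⁻³ kg m⁻⁴
  202–239 m: Δρ/Δz = 1.46/37 = 0.039 kg m⁻⁴
  239–243 m: Δρ/Δz = 0.01/4 = 2.5 × 10⁻³ kg m⁻⁴
The largest gradient is in the 202–239 m interval — the pycnocline.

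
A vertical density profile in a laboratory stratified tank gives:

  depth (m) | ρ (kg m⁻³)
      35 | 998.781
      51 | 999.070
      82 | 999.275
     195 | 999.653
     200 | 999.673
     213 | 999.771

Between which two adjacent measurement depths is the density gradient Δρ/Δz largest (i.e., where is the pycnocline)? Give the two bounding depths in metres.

Compute the density gradient over each adjacent pair:
  35–51 m: Δρ/Δz = 0.289/16 = 0.018 kg m⁻⁴
  51–82 m: Δρ/Δz = 0.205/31 = 6.6 × 10⁻³ kg m⁻⁴
  82–195 m: Δρ/Δz = 0.378/113 = 3.3 × 10⁻³ kg m⁻⁴
  195–200 m: Δρ/Δz = 0.020/5 = 4.0 × 10⁻³ kg m⁻⁴
  200–213 m: Δρ/Δz = 0.098/13 = 7.5 × 10⁻³ kg m⁻⁴
The largest gradient is in the 35–51 m interval — the pycnocline.

35–51 m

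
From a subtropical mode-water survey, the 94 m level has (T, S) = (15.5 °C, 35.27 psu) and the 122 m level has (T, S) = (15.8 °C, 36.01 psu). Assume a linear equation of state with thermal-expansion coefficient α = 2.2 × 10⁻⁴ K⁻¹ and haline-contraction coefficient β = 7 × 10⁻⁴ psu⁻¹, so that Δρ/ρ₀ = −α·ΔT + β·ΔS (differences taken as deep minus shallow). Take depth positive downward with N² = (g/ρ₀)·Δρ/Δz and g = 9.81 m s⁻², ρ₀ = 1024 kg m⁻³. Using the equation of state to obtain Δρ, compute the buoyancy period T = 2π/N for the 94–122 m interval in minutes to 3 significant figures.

8.32 min

ΔT = +0.3 K, ΔS = +0.74 psu (deep − shallow).
Δρ/ρ₀ = −αΔT + βΔS = -6.60 × 10⁻⁵ + 5.18 × 10⁻⁴ = 4.52 × 10⁻⁴, so Δρ ≈ 0.4628 kg m⁻³.
N² = (g/ρ₀)·Δρ/Δz = g·(Δρ/ρ₀)/Δz = 9.81 × 4.52 × 10⁻⁴ / 28 = 1.5836 × 10⁻⁴ s⁻².
N = √(1.5836 × 10⁻⁴) = 0.012584 rad s⁻¹ → T = 2π/N = 499.30 s = 8.3217 min ≈ 8.32 min.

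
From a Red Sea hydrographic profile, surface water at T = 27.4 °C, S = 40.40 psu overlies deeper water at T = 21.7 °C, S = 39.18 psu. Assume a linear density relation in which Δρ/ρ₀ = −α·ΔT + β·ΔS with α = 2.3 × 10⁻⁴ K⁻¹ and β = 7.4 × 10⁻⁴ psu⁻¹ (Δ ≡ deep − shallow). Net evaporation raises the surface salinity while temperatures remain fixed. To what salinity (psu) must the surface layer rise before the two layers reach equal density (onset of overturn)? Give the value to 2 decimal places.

40.95 psu

Neutral buoyancy requires −α(T_deep − T_surf) + β(S_deep − S_surf′) = 0.
S_surf′ = S_deep − (α/β)·ΔT = 39.18 − (2.3 × 10⁻⁴/7.4 × 10⁻⁴)·(-5.7) = 40.9516 psu.
Increase required: 40.9516 − 40.40 = 0.5516 psu.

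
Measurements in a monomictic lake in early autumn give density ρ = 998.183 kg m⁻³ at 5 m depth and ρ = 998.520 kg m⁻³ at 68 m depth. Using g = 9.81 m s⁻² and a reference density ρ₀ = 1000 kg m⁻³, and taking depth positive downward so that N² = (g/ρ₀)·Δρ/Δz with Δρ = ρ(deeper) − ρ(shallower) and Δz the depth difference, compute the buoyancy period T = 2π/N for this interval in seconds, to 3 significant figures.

867 s

Δρ = 998.520 − 998.183 = 0.337 kg m⁻³ over Δz = 68 − 5 = 63 m.
N² = (9.81/1000) × (0.337/63) = 5.2476 × 10⁻⁵ s⁻².
N = √(5.2476 × 10⁻⁵) = 7.2440 × 10⁻³ rad s⁻¹, so T = 2π/N = 867.36 s ≈ 867 s.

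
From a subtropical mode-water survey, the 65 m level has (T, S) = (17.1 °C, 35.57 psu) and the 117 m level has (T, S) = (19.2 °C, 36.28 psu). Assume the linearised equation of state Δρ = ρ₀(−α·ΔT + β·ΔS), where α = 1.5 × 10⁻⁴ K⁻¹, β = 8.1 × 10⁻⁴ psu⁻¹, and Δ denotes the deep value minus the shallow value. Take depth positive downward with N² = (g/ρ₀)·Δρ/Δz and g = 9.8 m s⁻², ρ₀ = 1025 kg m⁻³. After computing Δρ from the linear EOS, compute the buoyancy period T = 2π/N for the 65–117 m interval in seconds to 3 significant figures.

ΔT = +2.1 K, ΔS = +0.71 psu (deep − shallow).
Δρ/ρ₀ = −αΔT + βΔS = -3.15 × 10⁻⁴ + 5.751 × 10⁻⁴ = 2.601 × 10⁻⁴, so Δρ ≈ 0.2666 kg m⁻³.
N² = (g/ρ₀)·Δρ/Δz = g·(Δρ/ρ₀)/Δz = 9.8 × 2.601 × 10⁻⁴ / 52 = 4.9019 × 10⁻⁵ s⁻².
N = √(4.9019 × 10⁻⁵) = 7.0014 × 10⁻³ rad s⁻¹ → T = 2π/N = 897.42 s ≈ 897 s.

897 s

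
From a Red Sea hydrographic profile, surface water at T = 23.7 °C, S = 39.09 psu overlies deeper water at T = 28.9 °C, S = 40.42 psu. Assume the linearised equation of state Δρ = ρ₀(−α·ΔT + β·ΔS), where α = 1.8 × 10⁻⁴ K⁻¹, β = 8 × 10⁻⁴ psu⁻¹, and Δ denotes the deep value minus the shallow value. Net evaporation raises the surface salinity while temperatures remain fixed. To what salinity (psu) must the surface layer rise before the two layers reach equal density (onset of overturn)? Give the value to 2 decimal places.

39.25 psu

Neutral buoyancy requires −α(T_deep − T_surf) + β(S_deep − S_surf′) = 0.
S_surf′ = S_deep − (α/β)·ΔT = 40.42 − (1.8 × 10⁻⁴/8 × 10⁻⁴)·(+5.2) = 39.2500 psu.
Increase required: 39.2500 − 39.09 = 0.1600 psu.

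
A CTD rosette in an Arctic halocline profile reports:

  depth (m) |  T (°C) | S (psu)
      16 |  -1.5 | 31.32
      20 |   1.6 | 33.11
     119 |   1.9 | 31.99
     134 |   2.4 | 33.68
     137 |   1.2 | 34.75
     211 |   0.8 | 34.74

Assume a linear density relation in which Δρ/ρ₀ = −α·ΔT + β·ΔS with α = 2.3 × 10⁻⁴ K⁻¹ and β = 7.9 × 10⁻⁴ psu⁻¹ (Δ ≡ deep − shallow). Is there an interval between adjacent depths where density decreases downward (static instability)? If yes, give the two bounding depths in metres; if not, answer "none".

Evaluate Δρ/ρ₀ = −αΔT + βΔS across each adjacent pair:
  16–20 m: −αΔT+βΔS = −(2.3 × 10⁻⁴)(+3.1)+(7.9 × 10⁻⁴)(+1.79) = 7.0 × 10⁻⁴ → stable
  20–119 m: −αΔT+βΔS = −(2.3 × 10⁻⁴)(+0.3)+(7.9 × 10⁻⁴)(-1.12) = -9.5 × 10⁻⁴ → UNSTABLE
  119–134 m: −αΔT+βΔS = −(2.3 × 10⁻⁴)(+0.5)+(7.9 × 10⁻⁴)(+1.69) = 1.2 × 10⁻³ → stable
  134–137 m: −αΔT+βΔS = −(2.3 × 10⁻⁴)(-1.2)+(7.9 × 10⁻⁴)(+1.07) = 1.1 × 10⁻³ → stable
  137–211 m: −αΔT+βΔS = −(2.3 × 10⁻⁴)(-0.4)+(7.9 × 10⁻⁴)(-0.01) = 8.4 × 10⁻⁵ → stable
The 20–119 m interval has Δρ < 0: lighter water underlies denser water.

20–119 m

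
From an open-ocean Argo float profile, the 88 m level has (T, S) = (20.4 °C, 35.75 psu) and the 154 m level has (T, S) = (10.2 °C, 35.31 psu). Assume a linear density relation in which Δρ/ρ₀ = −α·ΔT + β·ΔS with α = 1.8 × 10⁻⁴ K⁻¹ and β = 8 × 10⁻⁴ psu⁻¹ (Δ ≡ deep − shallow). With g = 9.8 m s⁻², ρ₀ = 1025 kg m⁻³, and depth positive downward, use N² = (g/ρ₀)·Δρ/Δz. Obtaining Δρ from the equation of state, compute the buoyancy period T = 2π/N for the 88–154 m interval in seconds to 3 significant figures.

423 s

ΔT = -10.2 K, ΔS = -0.44 psu (deep − shallow).
Δρ/ρ₀ = −αΔT + βΔS = 1.836 × 10⁻³ − 3.52 × 10⁻⁴ = 1.484 × 10⁻³, so Δρ ≈ 1.521 kg m⁻³.
N² = (g/ρ₀)·Δρ/Δz = g·(Δρ/ρ₀)/Δz = 9.8 × 1.484 × 10⁻³ / 66 = 2.2035 × 10⁻⁴ s⁻².
N = √(2.2035 × 10⁻⁴) = 0.014844 rad s⁻¹ → T = 2π/N = 423.28 s ≈ 423 s.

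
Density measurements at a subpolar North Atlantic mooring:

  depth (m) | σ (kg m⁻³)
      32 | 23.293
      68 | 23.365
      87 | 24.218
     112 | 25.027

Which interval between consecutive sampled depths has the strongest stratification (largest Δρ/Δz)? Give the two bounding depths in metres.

Compute the density gradient over each adjacent pair:
  32–68 m: Δρ/Δz = 0.072/36 = 2.0 × 10⁻³ kg m⁻⁴
  68–87 m: Δρ/Δz = 0.853/19 = 0.045 kg m⁻⁴
  87–112 m: Δρ/Δz = 0.809/25 = 0.032 kg m⁻⁴
The largest gradient is in the 68–87 m interval — the pycnocline.

68–87 m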